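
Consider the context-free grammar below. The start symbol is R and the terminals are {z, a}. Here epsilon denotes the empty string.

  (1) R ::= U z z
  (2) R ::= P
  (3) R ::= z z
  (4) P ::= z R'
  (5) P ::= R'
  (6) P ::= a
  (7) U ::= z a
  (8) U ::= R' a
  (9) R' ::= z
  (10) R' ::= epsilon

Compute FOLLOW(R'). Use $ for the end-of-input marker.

FIRST(R'): from R'::=z we get {z}; from R'::=epsilon we get {epsilon}. So FIRST(R') = {epsilon, z}.
FIRST(P): from P::=z R' we get {z}; from P::=R' we get {epsilon, z}; from P::=a we get {a}. So FIRST(P) = {epsilon, a, z}.
FIRST(U): from U::=z a we get {z}; from U::=R' a we get {a, z}. So FIRST(U) = {a, z}.
FIRST(R): from R::=U z z we get {a, z}; from R::=P we get {epsilon, a, z}; from R::=z z we get {z}. So FIRST(R) = {epsilon, a, z}.
FOLLOW(R) includes $ since R is the start symbol.
FOLLOW(R): R appears on no right-hand side. Thus FOLLOW(R) = {$}.
FOLLOW(P): in R::=P, the suffix after P is empty, so FOLLOW(P) ⊇ FOLLOW(R) = {$}. Thus FOLLOW(P) = {$}.
FOLLOW(U): in R::=U z z, U is followed by z z with FIRST {z}. Thus FOLLOW(U) = {z}.
FOLLOW(R'): in P::=z R', the suffix after R' is empty, so FOLLOW(R') ⊇ FOLLOW(P) = {$}; in P::=R', the suffix after R' is empty, so FOLLOW(R') ⊇ FOLLOW(P) = {$}; in U::=R' a, R' is followed by a with FIRST {a}. Thus FOLLOW(R') = {$, a}.

{$, a}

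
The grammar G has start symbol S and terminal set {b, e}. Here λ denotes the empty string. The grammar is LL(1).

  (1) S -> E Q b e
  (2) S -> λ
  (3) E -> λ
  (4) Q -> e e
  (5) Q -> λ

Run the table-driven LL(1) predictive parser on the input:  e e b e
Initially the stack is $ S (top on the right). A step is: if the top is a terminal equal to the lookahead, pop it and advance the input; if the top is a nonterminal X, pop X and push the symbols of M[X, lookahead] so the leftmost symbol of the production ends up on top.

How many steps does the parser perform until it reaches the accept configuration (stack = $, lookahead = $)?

7

     Stack      Input      Action
  1  $ S        e e b e $  expand S -> E Q b e
  2  $ e b Q E  e e b e $  expand E -> λ
  3  $ e b Q    e e b e $  expand Q -> e e
  4  $ e b e e  e e b e $  match e
  5  $ e b e    e b e $    match e
  6  $ e b      b e $      match b
  7  $ e        e $        match e
Accept reached after 7 steps.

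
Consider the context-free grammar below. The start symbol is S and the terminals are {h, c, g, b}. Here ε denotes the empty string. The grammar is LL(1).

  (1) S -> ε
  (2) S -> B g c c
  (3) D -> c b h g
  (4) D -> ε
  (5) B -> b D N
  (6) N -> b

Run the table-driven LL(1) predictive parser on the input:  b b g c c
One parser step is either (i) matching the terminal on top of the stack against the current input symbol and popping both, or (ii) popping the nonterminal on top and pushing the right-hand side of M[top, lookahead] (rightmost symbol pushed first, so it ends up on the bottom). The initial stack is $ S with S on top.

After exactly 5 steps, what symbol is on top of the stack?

step 1: stack=$ S  input=b b g c c $  — expand S -> B g c c
step 2: stack=$ c c g B  input=b b g c c $  — expand B -> b D N
step 3: stack=$ c c g N D b  input=b b g c c $  — match b
step 4: stack=$ c c g N D  input=b g c c $  — expand D -> ε
step 5: stack=$ c c g N  input=b g c c $  — expand N -> b
Stack after step 5: $ c c g b (top = b).

b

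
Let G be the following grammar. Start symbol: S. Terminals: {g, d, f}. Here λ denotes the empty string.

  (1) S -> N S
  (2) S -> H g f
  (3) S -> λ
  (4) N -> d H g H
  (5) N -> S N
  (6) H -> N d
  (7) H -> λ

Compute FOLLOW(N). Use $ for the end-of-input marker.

FIRST(S): from S->N S we get {d, g}; from S->H g f we get {d, g}; from S->λ we get {λ}. So FIRST(S) = {λ, d, g}.
FIRST(N): from N->d H g H we get {d}; from N->S N we get {d, g}. So FIRST(N) = {d, g}.
FIRST(H): from H->N d we get {d, g}; from H->λ we get {λ}. So FIRST(H) = {λ, d, g}.
FOLLOW(S) includes $ since S is the start symbol.
FOLLOW(S): in S->N S, the suffix after S is empty (adds nothing new); in N->S N, S is followed by N with FIRST {d, g}. Thus FOLLOW(S) = {$, d, g}.
FOLLOW(N): in S->N S, N is followed by S with FIRST {λ, d, g}; in S->N S, the suffix after N is nullable, so FOLLOW(N) ⊇ FOLLOW(S) = {$, d, g}; in N->S N, the suffix after N is empty (adds nothing new); in H->N d, N is followed by d with FIRST {d}. Thus FOLLOW(N) = {$, d, g}.
FOLLOW(H): in S->H g f, H is followed by g f with FIRST {g}; in N->d H g H (occurrence 1), H is followed by g H with FIRST {g}; in N->d H g H (occurrence 2), the suffix after H is empty, so FOLLOW(H) ⊇ FOLLOW(N) = {$, d, g}. Thus FOLLOW(H) = {$, d, g}.

{$, d, g}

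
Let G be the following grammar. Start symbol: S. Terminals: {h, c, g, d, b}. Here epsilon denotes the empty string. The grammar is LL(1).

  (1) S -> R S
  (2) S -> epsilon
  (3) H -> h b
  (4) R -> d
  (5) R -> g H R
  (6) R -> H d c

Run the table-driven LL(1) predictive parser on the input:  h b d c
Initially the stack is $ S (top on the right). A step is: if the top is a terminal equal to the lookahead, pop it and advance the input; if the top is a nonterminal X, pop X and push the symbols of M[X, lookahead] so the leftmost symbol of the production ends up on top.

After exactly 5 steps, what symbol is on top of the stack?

     Stack        Input      Action
  1  $ S          h b d c $  expand S -> R S
  2  $ S R        h b d c $  expand R -> H d c
  3  $ S c d H    h b d c $  expand H -> h b
  4  $ S c d b h  h b d c $  match h
  5  $ S c d b    b d c $    match b
Stack after step 5: $ S c d (top = d).

d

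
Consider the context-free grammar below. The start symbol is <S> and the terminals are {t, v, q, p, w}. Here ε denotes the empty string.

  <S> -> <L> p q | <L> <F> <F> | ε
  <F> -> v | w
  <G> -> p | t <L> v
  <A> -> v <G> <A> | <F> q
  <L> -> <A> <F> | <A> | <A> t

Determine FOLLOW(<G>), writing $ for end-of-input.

FIRST(<F>): from <F>->v we get {v}; from <F>->w we get {w}. So FIRST(<F>) = {v, w}.
FIRST(<G>): from <G>->p we get {p}; from <G>->t <L> v we get {t}. So FIRST(<G>) = {p, t}.
FIRST(<A>): from <A>->v <G> <A> we get {v}; from <A>-><F> q we get {v, w}. So FIRST(<A>) = {v, w}.
FIRST(<L>): from <L>-><A> <F> we get {v, w}; from <L>-><A> we get {v, w}; from <L>-><A> t we get {v, w}. So FIRST(<L>) = {v, w}.
FIRST(<S>): from <S>-><L> p q we get {v, w}; from <S>-><L> <F> <F> we get {v, w}; from <S>->ε we get {ε}. So FIRST(<S>) = {ε, v, w}.
FOLLOW(<S>) includes $ since <S> is the start symbol.
FOLLOW(<S>): <S> appears on no right-hand side. Thus FOLLOW(<S>) = {$}.
FOLLOW(<G>): in <A>->v <G> <A>, <G> is followed by <A> with FIRST {v, w}. Thus FOLLOW(<G>) = {v, w}.
FOLLOW(<L>): in <S>-><L> p q, <L> is followed by p q with FIRST {p}; in <S>-><L> <F> <F>, <L> is followed by <F> <F> with FIRST {v, w}; in <G>->t <L> v, <L> is followed by v with FIRST {v}. Thus FOLLOW(<L>) = {p, v, w}.
FOLLOW(<F>): in <S>-><L> <F> <F> (occurrence 1), <F> is followed by <F> with FIRST {v, w}; in <S>-><L> <F> <F> (occurrence 2), the suffix after <F> is empty, so FOLLOW(<F>) ⊇ FOLLOW(<S>) = {$}; in <A>-><F> q, <F> is followed by q with FIRST {q}; in <L>-><A> <F>, the suffix after <F> is empty, so FOLLOW(<F>) ⊇ FOLLOW(<L>) = {p, v, w}. Thus FOLLOW(<F>) = {$, p, q, v, w}.
FOLLOW(<A>): in <A>->v <G> <A>, the suffix after <A> is empty (adds nothing new); in <L>-><A> <F>, <A> is followed by <F> with FIRST {v, w}; in <L>-><A>, the suffix after <A> is empty, so FOLLOW(<A>) ⊇ FOLLOW(<L>) = {p, v, w}; in <L>-><A> t, <A> is followed by t with FIRST {t}. Thus FOLLOW(<A>) = {p, t, v, w}.

{v, w}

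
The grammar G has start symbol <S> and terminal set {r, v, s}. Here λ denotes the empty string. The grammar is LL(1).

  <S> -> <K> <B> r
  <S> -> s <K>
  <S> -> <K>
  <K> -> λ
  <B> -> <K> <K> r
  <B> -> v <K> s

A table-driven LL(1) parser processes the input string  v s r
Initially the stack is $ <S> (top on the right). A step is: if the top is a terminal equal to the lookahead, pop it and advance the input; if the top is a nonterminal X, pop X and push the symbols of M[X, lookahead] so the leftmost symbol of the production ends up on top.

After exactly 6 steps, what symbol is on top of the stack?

     Stack        Input    Action
  1  $ <S>        v s r $  expand <S> -> <K> <B> r
  2  $ r <B> <K>  v s r $  expand <K> -> λ
  3  $ r <B>      v s r $  expand <B> -> v <K> s
  4  $ r s <K> v  v s r $  match v
  5  $ r s <K>    s r $    expand <K> -> λ
  6  $ r s        s r $    match s
Stack after step 6: $ r (top = r).

r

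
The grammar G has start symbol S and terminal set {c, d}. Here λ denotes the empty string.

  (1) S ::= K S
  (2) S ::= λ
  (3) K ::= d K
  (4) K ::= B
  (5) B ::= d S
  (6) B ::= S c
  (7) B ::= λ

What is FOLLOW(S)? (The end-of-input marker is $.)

FIRST(S) = {λ, c, d}  (via K S)
FIRST(B) = {λ, c, d}  (via S c)
FIRST(K) = {λ, c, d}  (via B)
FOLLOW(S) includes $ since S is the start symbol.
FOLLOW(S): in S::=K S, the suffix after S is empty (adds nothing new); in B::=d S, the suffix after S is empty, so FOLLOW(S) ⊇ FOLLOW(B) = {$, c, d}; in B::=S c, S is followed by c with FIRST {c}. Thus FOLLOW(S) = {$, c, d}.
FOLLOW(K): in S::=K S, K is followed by S with FIRST {λ, c, d}; in S::=K S, the suffix after K is nullable, so FOLLOW(K) ⊇ FOLLOW(S) = {$, c, d}; in K::=d K, the suffix after K is empty (adds nothing new). Thus FOLLOW(K) = {$, c, d}.
FOLLOW(B): in K::=B, the suffix after B is empty, so FOLLOW(B) ⊇ FOLLOW(K) = {$, c, d}. Thus FOLLOW(B) = {$, c, d}.

{$, c, d}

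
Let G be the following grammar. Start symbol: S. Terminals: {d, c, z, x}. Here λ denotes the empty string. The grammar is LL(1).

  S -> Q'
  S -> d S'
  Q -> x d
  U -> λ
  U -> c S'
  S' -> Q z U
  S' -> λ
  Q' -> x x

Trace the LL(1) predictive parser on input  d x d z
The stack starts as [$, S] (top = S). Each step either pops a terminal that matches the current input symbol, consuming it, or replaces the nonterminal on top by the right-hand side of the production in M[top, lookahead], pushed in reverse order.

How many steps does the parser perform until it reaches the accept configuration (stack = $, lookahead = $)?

8

     Stack      Input      Action
  1  $ S        d x d z $  expand S -> d S'
  2  $ S' d     d x d z $  match d
  3  $ S'       x d z $    expand S' -> Q z U
  4  $ U z Q    x d z $    expand Q -> x d
  5  $ U z d x  x d z $    match x
  6  $ U z d    d z $      match d
  7  $ U z      z $        match z
  8  $ U        $          expand U -> λ
Accept reached after 8 steps.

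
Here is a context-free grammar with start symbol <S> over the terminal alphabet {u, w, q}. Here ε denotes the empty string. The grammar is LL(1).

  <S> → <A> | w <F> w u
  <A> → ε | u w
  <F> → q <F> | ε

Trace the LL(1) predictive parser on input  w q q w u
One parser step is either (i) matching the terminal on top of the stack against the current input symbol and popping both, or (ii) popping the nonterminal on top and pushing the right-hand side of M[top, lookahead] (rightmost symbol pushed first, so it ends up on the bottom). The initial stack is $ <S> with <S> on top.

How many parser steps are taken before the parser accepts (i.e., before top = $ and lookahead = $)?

9

step 1: stack=$ <S>  input=w q q w u $  — expand <S> → w <F> w u
step 2: stack=$ u w <F> w  input=w q q w u $  — match w
step 3: stack=$ u w <F>  input=q q w u $  — expand <F> → q <F>
step 4: stack=$ u w <F> q  input=q q w u $  — match q
step 5: stack=$ u w <F>  input=q w u $  — expand <F> → q <F>
step 6: stack=$ u w <F> q  input=q w u $  — match q
step 7: stack=$ u w <F>  input=w u $  — expand <F> → ε
step 8: stack=$ u w  input=w u $  — match w
step 9: stack=$ u  input=u $  — match u
Accept reached after 9 steps.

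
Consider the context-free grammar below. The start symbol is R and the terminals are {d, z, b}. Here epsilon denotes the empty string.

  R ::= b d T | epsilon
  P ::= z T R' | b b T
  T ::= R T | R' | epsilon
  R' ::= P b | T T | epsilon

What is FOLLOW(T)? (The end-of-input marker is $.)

{$, b, z}

FIRST(R): from R::=b d T we get {b}; from R::=epsilon we get {epsilon}. So FIRST(R) = {epsilon, b}.
FIRST(P): from P::=z T R' we get {z}; from P::=b b T we get {b}. So FIRST(P) = {b, z}.
FIRST(T): from T::=R T we get {epsilon, b, z}; from T::=R' we get {epsilon, b, z}; from T::=epsilon we get {epsilon}. So FIRST(T) = {epsilon, b, z}.
FIRST(R'): from R'::=P b we get {b, z}; from R'::=T T we get {epsilon, b, z}; from R'::=epsilon we get {epsilon}. So FIRST(R') = {epsilon, b, z}.
FOLLOW(R) includes $ since R is the start symbol.
FOLLOW(P): in R'::=P b, P is followed by b with FIRST {b}. Thus FOLLOW(P) = {b}.
FOLLOW(R): in T::=R T, R is followed by T with FIRST {epsilon, b, z}; in T::=R T, the suffix after R is nullable, so FOLLOW(R) ⊇ FOLLOW(T) = {$, b, z}. Thus FOLLOW(R) = {$, b, z}.
FOLLOW(T): in R::=b d T, the suffix after T is empty, so FOLLOW(T) ⊇ FOLLOW(R) = {$, b, z}; in P::=z T R', T is followed by R' with FIRST {epsilon, b, z}; in P::=z T R', the suffix after T is nullable, so FOLLOW(T) ⊇ FOLLOW(P) = {b}; in P::=b b T, the suffix after T is empty, so FOLLOW(T) ⊇ FOLLOW(P) = {b}; in T::=R T, the suffix after T is empty (adds nothing new); in R'::=T T (occurrence 1), T is followed by T with FIRST {epsilon, b, z}; in R'::=T T (occurrence 1), the suffix after T is nullable, so FOLLOW(T) ⊇ FOLLOW(R') = {$, b, z}; in R'::=T T (occurrence 2), the suffix after T is empty, so FOLLOW(T) ⊇ FOLLOW(R') = {$, b, z}. Thus FOLLOW(T) = {$, b, z}.
FOLLOW(R'): in P::=z T R', the suffix after R' is empty, so FOLLOW(R') ⊇ FOLLOW(P) = {b}; in T::=R', the suffix after R' is empty, so FOLLOW(R') ⊇ FOLLOW(T) = {$, b, z}. Thus FOLLOW(R') = {$, b, z}.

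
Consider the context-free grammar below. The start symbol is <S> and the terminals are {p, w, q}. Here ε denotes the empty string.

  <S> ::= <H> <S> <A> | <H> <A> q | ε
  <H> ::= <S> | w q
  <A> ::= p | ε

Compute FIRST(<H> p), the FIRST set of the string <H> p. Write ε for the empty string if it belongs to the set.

{p, q, w}

FIRST(<A>) = {ε, p}
FIRST(<S>) = {ε, p, q, w}  (via <H> <S> <A>, <H> <A> q)
FIRST(<H>) = {ε, p, q, w}  (via <S>)
FIRST(<H> p): take FIRST of each symbol in turn, carrying on past any symbol whose FIRST contains ε; result {p, q, w}.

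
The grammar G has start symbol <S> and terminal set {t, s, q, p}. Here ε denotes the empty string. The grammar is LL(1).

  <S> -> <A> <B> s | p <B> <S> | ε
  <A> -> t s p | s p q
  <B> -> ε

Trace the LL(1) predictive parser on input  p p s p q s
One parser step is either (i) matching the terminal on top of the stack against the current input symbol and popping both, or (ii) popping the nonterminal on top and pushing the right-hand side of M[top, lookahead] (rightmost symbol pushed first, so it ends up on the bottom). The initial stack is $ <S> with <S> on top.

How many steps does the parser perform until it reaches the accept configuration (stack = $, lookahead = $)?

step 1: stack=$ <S>  input=p p s p q s $  — expand <S> -> p <B> <S>
step 2: stack=$ <S> <B> p  input=p p s p q s $  — match p
step 3: stack=$ <S> <B>  input=p s p q s $  — expand <B> -> ε
step 4: stack=$ <S>  input=p s p q s $  — expand <S> -> p <B> <S>
step 5: stack=$ <S> <B> p  input=p s p q s $  — match p
step 6: stack=$ <S> <B>  input=s p q s $  — expand <B> -> ε
step 7: stack=$ <S>  input=s p q s $  — expand <S> -> <A> <B> s
step 8: stack=$ s <B> <A>  input=s p q s $  — expand <A> -> s p q
step 9: stack=$ s <B> q p s  input=s p q s $  — match s
step 10: stack=$ s <B> q p  input=p q s $  — match p
step 11: stack=$ s <B> q  input=q s $  — match q
step 12: stack=$ s <B>  input=s $  — expand <B> -> ε
step 13: stack=$ s  input=s $  — match s
Accept reached after 13 steps.

13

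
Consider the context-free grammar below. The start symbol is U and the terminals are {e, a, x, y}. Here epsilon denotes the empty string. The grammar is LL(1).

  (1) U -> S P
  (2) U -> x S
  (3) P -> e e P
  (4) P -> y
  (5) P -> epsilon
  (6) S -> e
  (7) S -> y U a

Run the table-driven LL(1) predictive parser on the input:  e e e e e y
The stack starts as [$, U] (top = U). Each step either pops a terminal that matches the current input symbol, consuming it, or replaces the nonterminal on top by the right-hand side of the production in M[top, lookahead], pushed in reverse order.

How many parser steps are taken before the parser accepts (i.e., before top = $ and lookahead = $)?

11

      Stack    Input          Action
   1  $ U      e e e e e y $  expand U -> S P
   2  $ P S    e e e e e y $  expand S -> e
   3  $ P e    e e e e e y $  match e
   4  $ P      e e e e y $    expand P -> e e P
   5  $ P e e  e e e e y $    match e
   6  $ P e    e e e y $      match e
   7  $ P      e e y $        expand P -> e e P
   8  $ P e e  e e y $        match e
   9  $ P e    e y $          match e
  10  $ P      y $            expand P -> y
  11  $ y      y $            match y
Accept reached after 11 steps.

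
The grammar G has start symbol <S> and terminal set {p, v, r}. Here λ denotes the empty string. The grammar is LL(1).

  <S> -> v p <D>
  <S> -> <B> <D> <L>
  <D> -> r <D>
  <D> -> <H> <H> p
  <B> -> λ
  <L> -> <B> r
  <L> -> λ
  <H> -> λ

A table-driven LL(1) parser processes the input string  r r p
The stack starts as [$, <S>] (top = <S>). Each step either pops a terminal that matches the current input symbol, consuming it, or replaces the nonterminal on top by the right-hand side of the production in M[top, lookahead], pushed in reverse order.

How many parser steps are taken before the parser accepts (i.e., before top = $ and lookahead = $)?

11

step 1: stack=$ <S>  input=r r p $  — expand <S> -> <B> <D> <L>
step 2: stack=$ <L> <D> <B>  input=r r p $  — expand <B> -> λ
step 3: stack=$ <L> <D>  input=r r p $  — expand <D> -> r <D>
step 4: stack=$ <L> <D> r  input=r r p $  — match r
step 5: stack=$ <L> <D>  input=r p $  — expand <D> -> r <D>
step 6: stack=$ <L> <D> r  input=r p $  — match r
step 7: stack=$ <L> <D>  input=p $  — expand <D> -> <H> <H> p
step 8: stack=$ <L> p <H> <H>  input=p $  — expand <H> -> λ
step 9: stack=$ <L> p <H>  input=p $  — expand <H> -> λ
step 10: stack=$ <L> p  input=p $  — match p
step 11: stack=$ <L>  input=$  — expand <L> -> λ
Accept reached after 11 steps.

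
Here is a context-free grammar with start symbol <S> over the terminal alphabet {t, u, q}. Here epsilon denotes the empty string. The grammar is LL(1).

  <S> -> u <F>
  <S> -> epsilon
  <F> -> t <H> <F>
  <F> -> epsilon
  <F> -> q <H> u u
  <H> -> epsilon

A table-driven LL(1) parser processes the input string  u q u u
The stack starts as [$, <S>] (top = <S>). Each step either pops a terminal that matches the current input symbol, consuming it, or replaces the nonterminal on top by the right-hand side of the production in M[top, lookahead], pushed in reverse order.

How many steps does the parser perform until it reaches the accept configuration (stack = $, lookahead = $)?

7

step 1: stack=$ <S>  input=u q u u $  — expand <S> -> u <F>
step 2: stack=$ <F> u  input=u q u u $  — match u
step 3: stack=$ <F>  input=q u u $  — expand <F> -> q <H> u u
step 4: stack=$ u u <H> q  input=q u u $  — match q
step 5: stack=$ u u <H>  input=u u $  — expand <H> -> epsilon
step 6: stack=$ u u  input=u u $  — match u
step 7: stack=$ u  input=u $  — match u
Accept reached after 7 steps.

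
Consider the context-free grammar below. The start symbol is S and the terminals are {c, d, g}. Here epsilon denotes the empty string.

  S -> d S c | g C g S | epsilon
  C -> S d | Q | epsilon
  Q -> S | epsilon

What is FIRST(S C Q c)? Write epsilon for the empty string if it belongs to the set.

FIRST(S) = {epsilon, d, g}
FIRST(Q) = {epsilon, d, g}  (via S)
FIRST(C) = {epsilon, d, g}  (via S d, Q)
FIRST(S C Q c): take FIRST of each symbol in turn, carrying on past any symbol whose FIRST contains epsilon; result {c, d, g}.

{c, d, g}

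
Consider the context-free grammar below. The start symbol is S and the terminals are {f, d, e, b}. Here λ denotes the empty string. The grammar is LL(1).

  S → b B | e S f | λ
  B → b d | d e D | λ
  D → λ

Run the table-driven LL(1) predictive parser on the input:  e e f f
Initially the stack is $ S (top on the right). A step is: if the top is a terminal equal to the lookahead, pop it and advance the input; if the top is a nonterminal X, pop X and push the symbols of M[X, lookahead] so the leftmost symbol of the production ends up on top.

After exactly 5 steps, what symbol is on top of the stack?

     Stack      Input      Action
  1  $ S        e e f f $  expand S → e S f
  2  $ f S e    e e f f $  match e
  3  $ f S      e f f $    expand S → e S f
  4  $ f f S e  e f f $    match e
  5  $ f f S    f f $      expand S → λ
Stack after step 5: $ f f (top = f).

f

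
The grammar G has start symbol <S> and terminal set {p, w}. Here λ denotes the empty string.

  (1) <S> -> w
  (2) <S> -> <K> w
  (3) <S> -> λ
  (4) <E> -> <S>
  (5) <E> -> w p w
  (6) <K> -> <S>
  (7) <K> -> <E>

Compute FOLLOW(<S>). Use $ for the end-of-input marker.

FIRST(<S>): from <S>->w we get {w}; from <S>-><K> w we get {w}; from <S>->λ we get {λ}. So FIRST(<S>) = {λ, w}.
FIRST(<E>): from <E>-><S> we get {λ, w}; from <E>->w p w we get {w}. So FIRST(<E>) = {λ, w}.
FIRST(<K>): from <K>-><S> we get {λ, w}; from <K>-><E> we get {λ, w}. So FIRST(<K>) = {λ, w}.
FOLLOW(<S>) includes $ since <S> is the start symbol.
FOLLOW(<K>): in <S>-><K> w, <K> is followed by w with FIRST {w}. Thus FOLLOW(<K>) = {w}.
FOLLOW(<E>): in <K>-><E>, the suffix after <E> is empty, so FOLLOW(<E>) ⊇ FOLLOW(<K>) = {w}. Thus FOLLOW(<E>) = {w}.
FOLLOW(<S>): in <E>-><S>, the suffix after <S> is empty, so FOLLOW(<S>) ⊇ FOLLOW(<E>) = {w}; in <K>-><S>, the suffix after <S> is empty, so FOLLOW(<S>) ⊇ FOLLOW(<K>) = {w}. Thus FOLLOW(<S>) = {$, w}.

{$, w}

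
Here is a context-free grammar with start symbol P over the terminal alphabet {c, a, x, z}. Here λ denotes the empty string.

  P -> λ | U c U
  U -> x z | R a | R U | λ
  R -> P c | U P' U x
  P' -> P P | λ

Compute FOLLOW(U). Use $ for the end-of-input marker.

FIRST(P) = {λ, c, x}  (via U c U)
FIRST(P') = {λ, c, x}  (via P P)
FIRST(U) = {λ, c, x}  (via R a, R U)
FIRST(R) = {c, x}  (via P c, U P' U x)
FOLLOW(P) includes $ since P is the start symbol.
FOLLOW(P'): in R->U P' U x, P' is followed by U x with FIRST {c, x}. Thus FOLLOW(P') = {c, x}.
FOLLOW(P): in R->P c, P is followed by c with FIRST {c}; in P'->P P (occurrence 1), P is followed by P with FIRST {λ, c, x}; in P'->P P (occurrence 1), the suffix after P is nullable, so FOLLOW(P) ⊇ FOLLOW(P') = {c, x}; in P'->P P (occurrence 2), the suffix after P is empty, so FOLLOW(P) ⊇ FOLLOW(P') = {c, x}. Thus FOLLOW(P) = {$, c, x}.
FOLLOW(U): in P->U c U (occurrence 1), U is followed by c U with FIRST {c}; in P->U c U (occurrence 2), the suffix after U is empty, so FOLLOW(U) ⊇ FOLLOW(P) = {$, c, x}; in U->R U, the suffix after U is empty (adds nothing new); in R->U P' U x (occurrence 1), U is followed by P' U x with FIRST {c, x}; in R->U P' U x (occurrence 2), U is followed by x with FIRST {x}. Thus FOLLOW(U) = {$, c, x}.
FOLLOW(R): in U->R a, R is followed by a with FIRST {a}; in U->R U, R is followed by U with FIRST {λ, c, x}; in U->R U, the suffix after R is nullable, so FOLLOW(R) ⊇ FOLLOW(U) = {$, c, x}. Thus FOLLOW(R) = {$, a, c, x}.

{$, c, x}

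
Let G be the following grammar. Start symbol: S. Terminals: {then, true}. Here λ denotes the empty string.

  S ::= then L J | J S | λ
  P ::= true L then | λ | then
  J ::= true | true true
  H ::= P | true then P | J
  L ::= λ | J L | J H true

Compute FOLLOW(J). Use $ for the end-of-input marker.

{$, then, true}

FIRST(P): from P::=true L then we get {true}; from P::=λ we get {λ}; from P::=then we get {then}. So FIRST(P) = {λ, then, true}.
FIRST(J): from J::=true we get {true}; from J::=true true we get {true}. So FIRST(J) = {true}.
FIRST(S): from S::=then L J we get {then}; from S::=J S we get {true}; from S::=λ we get {λ}. So FIRST(S) = {λ, then, true}.
FIRST(H): from H::=P we get {λ, then, true}; from H::=true then P we get {true}; from H::=J we get {true}. So FIRST(H) = {λ, then, true}.
FIRST(L): from L::=λ we get {λ}; from L::=J L we get {true}; from L::=J H true we get {true}. So FIRST(L) = {λ, true}.
FOLLOW(S) includes $ since S is the start symbol.
FOLLOW(S): in S::=J S, the suffix after S is empty (adds nothing new). Thus FOLLOW(S) = {$}.
FOLLOW(H): in L::=J H true, H is followed by true with FIRST {true}. Thus FOLLOW(H) = {true}.
FOLLOW(P): in H::=P, the suffix after P is empty, so FOLLOW(P) ⊇ FOLLOW(H) = {true}; in H::=true then P, the suffix after P is empty, so FOLLOW(P) ⊇ FOLLOW(H) = {true}. Thus FOLLOW(P) = {true}.
FOLLOW(L): in S::=then L J, L is followed by J with FIRST {true}; in P::=true L then, L is followed by then with FIRST {then}; in L::=J L, the suffix after L is empty (adds nothing new). Thus FOLLOW(L) = {then, true}.
FOLLOW(J): in S::=then L J, the suffix after J is empty, so FOLLOW(J) ⊇ FOLLOW(S) = {$}; in S::=J S, J is followed by S with FIRST {λ, then, true}; in S::=J S, the suffix after J is nullable, so FOLLOW(J) ⊇ FOLLOW(S) = {$}; in H::=J, the suffix after J is empty, so FOLLOW(J) ⊇ FOLLOW(H) = {true}; in L::=J L, J is followed by L with FIRST {λ, true}; in L::=J L, the suffix after J is nullable, so FOLLOW(J) ⊇ FOLLOW(L) = {then, true}; in L::=J H true, J is followed by H true with FIRST {then, true}. Thus FOLLOW(J) = {$, then, true}.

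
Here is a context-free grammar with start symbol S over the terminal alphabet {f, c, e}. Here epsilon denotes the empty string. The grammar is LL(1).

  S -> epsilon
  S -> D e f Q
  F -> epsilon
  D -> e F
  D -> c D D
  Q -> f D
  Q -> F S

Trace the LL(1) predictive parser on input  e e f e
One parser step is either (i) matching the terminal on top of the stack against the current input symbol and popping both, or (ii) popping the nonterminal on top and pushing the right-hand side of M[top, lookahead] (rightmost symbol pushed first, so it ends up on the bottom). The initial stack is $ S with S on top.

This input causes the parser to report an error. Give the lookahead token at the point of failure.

step 1: stack=$ S  input=e e f e $  — expand S -> D e f Q
step 2: stack=$ Q f e D  input=e e f e $  — expand D -> e F
step 3: stack=$ Q f e F e  input=e e f e $  — match e
step 4: stack=$ Q f e F  input=e f e $  — expand F -> epsilon
step 5: stack=$ Q f e  input=e f e $  — match e
step 6: stack=$ Q f  input=f e $  — match f
step 7: stack=$ Q  input=e $  — expand Q -> F S
step 8: stack=$ S F  input=e $  — expand F -> epsilon
step 9: stack=$ S  input=e $  — expand S -> D e f Q
step 10: stack=$ Q f e D  input=e $  — expand D -> e F
step 11: stack=$ Q f e F e  input=e $  — match e
step 12: stack=$ Q f e F  input=$  — expand F -> epsilon
step 13: stack=$ Q f e  input=$  — error: top is terminal e but lookahead is $

$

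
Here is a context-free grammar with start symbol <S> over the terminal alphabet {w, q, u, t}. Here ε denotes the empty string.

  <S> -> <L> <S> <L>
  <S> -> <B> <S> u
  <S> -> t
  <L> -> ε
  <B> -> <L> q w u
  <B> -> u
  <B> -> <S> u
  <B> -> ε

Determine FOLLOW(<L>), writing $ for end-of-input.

{$, q, t, u}

FIRST(<L>) = {ε}
FIRST(<S>) = {q, t, u}  (via <L> <S> <L>, <B> <S> u)
FIRST(<B>) = {ε, q, t, u}  (via <L> q w u, <S> u)
FOLLOW(<S>) includes $ since <S> is the start symbol.
FOLLOW(<S>): in <S>-><L> <S> <L>, <S> is followed by <L> with FIRST {ε}; in <S>-><L> <S> <L>, the suffix after <S> is nullable (adds nothing new); in <S>-><B> <S> u, <S> is followed by u with FIRST {u}; in <B>-><S> u, <S> is followed by u with FIRST {u}. Thus FOLLOW(<S>) = {$, u}.
FOLLOW(<L>): in <S>-><L> <S> <L> (occurrence 1), <L> is followed by <S> <L> with FIRST {q, t, u}; in <S>-><L> <S> <L> (occurrence 2), the suffix after <L> is empty, so FOLLOW(<L>) ⊇ FOLLOW(<S>) = {$, u}; in <B>-><L> q w u, <L> is followed by q w u with FIRST {q}. Thus FOLLOW(<L>) = {$, q, t, u}.
FOLLOW(<B>): in <S>-><B> <S> u, <B> is followed by <S> u with FIRST {q, t, u}. Thus FOLLOW(<B>) = {q, t, u}.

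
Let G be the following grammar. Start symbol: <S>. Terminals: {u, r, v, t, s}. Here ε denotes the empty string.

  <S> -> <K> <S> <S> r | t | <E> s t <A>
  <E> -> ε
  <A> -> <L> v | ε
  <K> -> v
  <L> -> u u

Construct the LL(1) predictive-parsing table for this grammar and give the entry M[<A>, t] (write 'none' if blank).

FIRST(<E>): from <E>->ε we get {ε}. So FIRST(<E>) = {ε}.
FIRST(<K>): from <K>->v we get {v}. So FIRST(<K>) = {v}.
FIRST(<L>): from <L>->u u we get {u}. So FIRST(<L>) = {u}.
FIRST(<S>): from <S>-><K> <S> <S> r we get {v}; from <S>->t we get {t}; from <S>-><E> s t <A> we get {s}. So FIRST(<S>) = {s, t, v}.
FIRST(<A>): from <A>-><L> v we get {u}; from <A>->ε we get {ε}. So FIRST(<A>) = {ε, u}.
FOLLOW(<S>) includes $ since <S> is the start symbol.
FOLLOW(<S>): in <S>-><K> <S> <S> r (occurrence 1), <S> is followed by <S> r with FIRST {s, t, v}; in <S>-><K> <S> <S> r (occurrence 2), <S> is followed by r with FIRST {r}. Thus FOLLOW(<S>) = {$, r, s, t, v}.
FOLLOW(<A>): in <S>-><E> s t <A>, the suffix after <A> is empty, so FOLLOW(<A>) ⊇ FOLLOW(<S>) = {$, r, s, t, v}. Thus FOLLOW(<A>) = {$, r, s, t, v}.
For <A> -> <L> v: FIRST(<L> v) = {u}, so it goes in M[<A>, t] for t ∈ {u}.
For <A> -> ε: FIRST(ε) = {ε}, so it goes in M[<A>, t] for t ∈ {}; since ε ∈ FIRST, also for every t ∈ FOLLOW(<A>) = {$, r, s, t, v}.

<A> -> ε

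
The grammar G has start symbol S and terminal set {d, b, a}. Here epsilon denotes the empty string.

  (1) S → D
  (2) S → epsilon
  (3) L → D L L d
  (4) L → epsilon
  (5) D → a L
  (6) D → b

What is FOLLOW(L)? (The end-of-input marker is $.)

FIRST(D) = {a, b}
FIRST(S) = {epsilon, a, b}  (via D)
FIRST(L) = {epsilon, a, b}  (via D L L d)
FOLLOW(S) includes $ since S is the start symbol.
FOLLOW(S): S appears on no right-hand side. Thus FOLLOW(S) = {$}.
FOLLOW(D): in S→D, the suffix after D is empty, so FOLLOW(D) ⊇ FOLLOW(S) = {$}; in L→D L L d, D is followed by L L d with FIRST {a, b, d}. Thus FOLLOW(D) = {$, a, b, d}.
FOLLOW(L): in L→D L L d (occurrence 1), L is followed by L d with FIRST {a, b, d}; in L→D L L d (occurrence 2), L is followed by d with FIRST {d}; in D→a L, the suffix after L is empty, so FOLLOW(L) ⊇ FOLLOW(D) = {$, a, b, d}. Thus FOLLOW(L) = {$, a, b, d}.

{$, a, b, d}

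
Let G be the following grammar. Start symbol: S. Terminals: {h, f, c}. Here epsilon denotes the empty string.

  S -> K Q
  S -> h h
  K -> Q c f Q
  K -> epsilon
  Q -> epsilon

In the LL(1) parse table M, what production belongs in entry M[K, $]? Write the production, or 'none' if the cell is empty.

K -> epsilon

FIRST(Q) = {epsilon}
FIRST(K) = {epsilon, c}  (via Q c f Q)
FIRST(S) = {epsilon, c, h}  (via K Q)
FOLLOW(S) includes $ since S is the start symbol.
FOLLOW(S): S appears on no right-hand side. Thus FOLLOW(S) = {$}.
FOLLOW(K): in S->K Q, K is followed by Q with FIRST {epsilon}; in S->K Q, the suffix after K is nullable, so FOLLOW(K) ⊇ FOLLOW(S) = {$}. Thus FOLLOW(K) = {$}.
For K -> Q c f Q: FIRST(Q c f Q) = {c}, so it goes in M[K, t] for t ∈ {c}.
For K -> epsilon: FIRST(epsilon) = {epsilon}, so it goes in M[K, t] for t ∈ {}; since epsilon ∈ FIRST, also for every t ∈ FOLLOW(K) = {$}.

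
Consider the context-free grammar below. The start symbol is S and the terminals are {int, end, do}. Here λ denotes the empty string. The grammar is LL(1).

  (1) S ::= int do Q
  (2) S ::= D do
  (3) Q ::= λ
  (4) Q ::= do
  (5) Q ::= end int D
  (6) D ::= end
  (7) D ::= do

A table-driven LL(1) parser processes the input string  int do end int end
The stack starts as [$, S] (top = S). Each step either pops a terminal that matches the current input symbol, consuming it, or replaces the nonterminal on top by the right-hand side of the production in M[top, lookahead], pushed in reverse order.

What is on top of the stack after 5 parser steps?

int

step 1: stack=$ S  input=int do end int end $  — expand S ::= int do Q
step 2: stack=$ Q do int  input=int do end int end $  — match int
step 3: stack=$ Q do  input=do end int end $  — match do
step 4: stack=$ Q  input=end int end $  — expand Q ::= end int D
step 5: stack=$ D int end  input=end int end $  — match end
Stack after step 5: $ D int (top = int).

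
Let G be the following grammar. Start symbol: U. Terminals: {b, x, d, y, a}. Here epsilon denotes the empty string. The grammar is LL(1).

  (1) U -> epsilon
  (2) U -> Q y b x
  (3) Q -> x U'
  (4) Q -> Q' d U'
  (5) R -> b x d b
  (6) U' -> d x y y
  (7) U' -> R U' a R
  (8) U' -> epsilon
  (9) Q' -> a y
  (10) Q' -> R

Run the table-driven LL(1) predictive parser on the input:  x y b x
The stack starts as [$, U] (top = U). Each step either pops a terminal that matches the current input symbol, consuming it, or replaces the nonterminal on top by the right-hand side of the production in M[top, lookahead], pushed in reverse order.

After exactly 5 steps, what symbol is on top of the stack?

b

step 1: stack=$ U  input=x y b x $  — expand U -> Q y b x
step 2: stack=$ x b y Q  input=x y b x $  — expand Q -> x U'
step 3: stack=$ x b y U' x  input=x y b x $  — match x
step 4: stack=$ x b y U'  input=y b x $  — expand U' -> epsilon
step 5: stack=$ x b y  input=y b x $  — match y
Stack after step 5: $ x b (top = b).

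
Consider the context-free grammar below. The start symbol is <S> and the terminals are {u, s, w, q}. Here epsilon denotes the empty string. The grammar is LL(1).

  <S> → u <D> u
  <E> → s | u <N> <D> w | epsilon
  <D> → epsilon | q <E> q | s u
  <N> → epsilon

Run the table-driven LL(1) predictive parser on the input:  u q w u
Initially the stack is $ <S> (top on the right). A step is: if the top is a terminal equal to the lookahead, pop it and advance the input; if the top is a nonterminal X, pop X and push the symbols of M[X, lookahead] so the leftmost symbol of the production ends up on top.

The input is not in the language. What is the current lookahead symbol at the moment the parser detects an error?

     Stack        Input      Action
  1  $ <S>        u q w u $  expand <S> → u <D> u
  2  $ u <D> u    u q w u $  match u
  3  $ u <D>      q w u $    expand <D> → q <E> q
  4  $ u q <E> q  q w u $    match q
  5  $ u q <E>    w u $      error: M[<E>, w] is empty

w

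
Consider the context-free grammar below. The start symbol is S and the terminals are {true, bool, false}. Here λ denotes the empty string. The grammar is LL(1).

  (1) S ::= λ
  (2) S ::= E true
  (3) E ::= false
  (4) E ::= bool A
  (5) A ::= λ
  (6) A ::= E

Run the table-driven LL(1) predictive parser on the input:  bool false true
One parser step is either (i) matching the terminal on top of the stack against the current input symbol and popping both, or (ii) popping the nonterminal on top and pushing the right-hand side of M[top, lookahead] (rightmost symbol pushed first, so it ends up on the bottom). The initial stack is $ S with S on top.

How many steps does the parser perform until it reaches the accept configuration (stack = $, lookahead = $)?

step 1: stack=$ S  input=bool false true $  — expand S ::= E true
step 2: stack=$ true E  input=bool false true $  — expand E ::= bool A
step 3: stack=$ true A bool  input=bool false true $  — match bool
step 4: stack=$ true A  input=false true $  — expand A ::= E
step 5: stack=$ true E  input=false true $  — expand E ::= false
step 6: stack=$ true false  input=false true $  — match false
step 7: stack=$ true  input=true $  — match true
Accept reached after 7 steps.

7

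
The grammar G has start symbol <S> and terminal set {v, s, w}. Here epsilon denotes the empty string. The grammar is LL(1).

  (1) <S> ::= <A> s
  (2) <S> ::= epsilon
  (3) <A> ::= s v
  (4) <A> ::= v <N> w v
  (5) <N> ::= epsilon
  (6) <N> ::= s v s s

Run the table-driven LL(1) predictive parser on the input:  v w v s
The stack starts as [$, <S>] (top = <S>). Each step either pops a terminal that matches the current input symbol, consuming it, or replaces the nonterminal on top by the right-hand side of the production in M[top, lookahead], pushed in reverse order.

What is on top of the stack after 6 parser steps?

s

step 1: stack=$ <S>  input=v w v s $  — expand <S> ::= <A> s
step 2: stack=$ s <A>  input=v w v s $  — expand <A> ::= v <N> w v
step 3: stack=$ s v w <N> v  input=v w v s $  — match v
step 4: stack=$ s v w <N>  input=w v s $  — expand <N> ::= epsilon
step 5: stack=$ s v w  input=w v s $  — match w
step 6: stack=$ s v  input=v s $  — match v
Stack after step 6: $ s (top = s).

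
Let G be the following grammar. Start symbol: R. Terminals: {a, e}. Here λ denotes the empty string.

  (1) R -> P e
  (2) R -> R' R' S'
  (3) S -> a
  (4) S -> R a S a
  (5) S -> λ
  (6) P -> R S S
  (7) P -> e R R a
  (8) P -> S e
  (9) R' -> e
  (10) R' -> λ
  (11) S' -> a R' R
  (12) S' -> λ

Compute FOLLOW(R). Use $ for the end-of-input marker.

FIRST(R'): from R'->e we get {e}; from R'->λ we get {λ}. So FIRST(R') = {λ, e}.
FIRST(S'): from S'->a R' R we get {a}; from S'->λ we get {λ}. So FIRST(S') = {λ, a}.
FIRST(R): from R->P e we get {a, e}; from R->R' R' S' we get {λ, a, e}. So FIRST(R) = {λ, a, e}.
FIRST(S): from S->a we get {a}; from S->R a S a we get {a, e}; from S->λ we get {λ}. So FIRST(S) = {λ, a, e}.
FIRST(P): from P->R S S we get {λ, a, e}; from P->e R R a we get {e}; from P->S e we get {a, e}. So FIRST(P) = {λ, a, e}.
FOLLOW(R) includes $ since R is the start symbol.
FOLLOW(P): in R->P e, P is followed by e with FIRST {e}. Thus FOLLOW(P) = {e}.
FOLLOW(S): in S->R a S a, S is followed by a with FIRST {a}; in P->R S S (occurrence 1), S is followed by S with FIRST {λ, a, e}; in P->R S S (occurrence 1), the suffix after S is nullable, so FOLLOW(S) ⊇ FOLLOW(P) = {e}; in P->R S S (occurrence 2), the suffix after S is empty, so FOLLOW(S) ⊇ FOLLOW(P) = {e}; in P->S e, S is followed by e with FIRST {e}. Thus FOLLOW(S) = {a, e}.
FOLLOW(R): in S->R a S a, R is followed by a S a with FIRST {a}; in P->R S S, R is followed by S S with FIRST {λ, a, e}; in P->R S S, the suffix after R is nullable, so FOLLOW(R) ⊇ FOLLOW(P) = {e}; in P->e R R a (occurrence 1), R is followed by R a with FIRST {a, e}; in P->e R R a (occurrence 2), R is followed by a with FIRST {a}; in S'->a R' R, the suffix after R is empty, so FOLLOW(R) ⊇ FOLLOW(S') = {$, a, e}. Thus FOLLOW(R) = {$, a, e}.
FOLLOW(S'): in R->R' R' S', the suffix after S' is empty, so FOLLOW(S') ⊇ FOLLOW(R) = {$, a, e}. Thus FOLLOW(S') = {$, a, e}.
FOLLOW(R'): in R->R' R' S' (occurrence 1), R' is followed by R' S' with FIRST {λ, a, e}; in R->R' R' S' (occurrence 1), the suffix after R' is nullable, so FOLLOW(R') ⊇ FOLLOW(R) = {$, a, e}; in R->R' R' S' (occurrence 2), R' is followed by S' with FIRST {λ, a}; in R->R' R' S' (occurrence 2), the suffix after R' is nullable, so FOLLOW(R') ⊇ FOLLOW(R) = {$, a, e}; in S'->a R' R, R' is followed by R with FIRST {λ, a, e}; in S'->a R' R, the suffix after R' is nullable, so FOLLOW(R') ⊇ FOLLOW(S') = {$, a, e}. Thus FOLLOW(R') = {$, a, e}.

{$, a, e}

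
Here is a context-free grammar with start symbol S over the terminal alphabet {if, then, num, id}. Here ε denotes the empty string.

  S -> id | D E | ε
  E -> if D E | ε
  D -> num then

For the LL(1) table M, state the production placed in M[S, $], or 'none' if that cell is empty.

S -> ε

FIRST(E): from E->if D E we get {if}; from E->ε we get {ε}. So FIRST(E) = {ε, if}.
FIRST(D): from D->num then we get {num}. So FIRST(D) = {num}.
FIRST(S): from S->id we get {id}; from S->D E we get {num}; from S->ε we get {ε}. So FIRST(S) = {ε, id, num}.
FOLLOW(S) includes $ since S is the start symbol.
FOLLOW(S): S appears on no right-hand side. Thus FOLLOW(S) = {$}.
For S -> id: FIRST(id) = {id}, so it goes in M[S, t] for t ∈ {id}.
For S -> D E: FIRST(D E) = {num}, so it goes in M[S, t] for t ∈ {num}.
For S -> ε: FIRST(ε) = {ε}, so it goes in M[S, t] for t ∈ {}; since ε ∈ FIRST, also for every t ∈ FOLLOW(S) = {$}.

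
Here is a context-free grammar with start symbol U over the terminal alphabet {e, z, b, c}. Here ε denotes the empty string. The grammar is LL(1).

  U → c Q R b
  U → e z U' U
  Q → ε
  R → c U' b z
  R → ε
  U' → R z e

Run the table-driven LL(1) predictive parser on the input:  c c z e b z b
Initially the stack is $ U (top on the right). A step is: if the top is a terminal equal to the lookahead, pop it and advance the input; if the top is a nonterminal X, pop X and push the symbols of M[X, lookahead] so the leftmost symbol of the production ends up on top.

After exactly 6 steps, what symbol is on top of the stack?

     Stack         Input            Action
  1  $ U           c c z e b z b $  expand U → c Q R b
  2  $ b R Q c     c c z e b z b $  match c
  3  $ b R Q       c z e b z b $    expand Q → ε
  4  $ b R         c z e b z b $    expand R → c U' b z
  5  $ b z b U' c  c z e b z b $    match c
  6  $ b z b U'    z e b z b $      expand U' → R z e
Stack after step 6: $ b z b e z R (top = R).

R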